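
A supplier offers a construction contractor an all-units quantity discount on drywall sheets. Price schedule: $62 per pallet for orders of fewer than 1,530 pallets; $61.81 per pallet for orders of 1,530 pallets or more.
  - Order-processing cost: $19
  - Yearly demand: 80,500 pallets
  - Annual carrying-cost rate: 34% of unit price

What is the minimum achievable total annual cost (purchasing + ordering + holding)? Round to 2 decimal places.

H₁ = 34%×$62 = $21.0800;  H₂ = 34%×$61.81 = $21.0154
EOQ₁ = √(2×80,500×19/21.0800) = 380.94  (< 1,530, feasible at tier 1)
EOQ₂ = √(2×80,500×19/21.0154) = 381.52  (< 1,530 → use Q = 1,530 at tier-2 price)
TC(tier 1 (EOQ₁), Q≈380.9) = $4,999,030.18
TC(tier 2, Q≈1,530.0) = $4,992,781.45
Minimum at tier 2: $4,992,781.45

$4,992,781.45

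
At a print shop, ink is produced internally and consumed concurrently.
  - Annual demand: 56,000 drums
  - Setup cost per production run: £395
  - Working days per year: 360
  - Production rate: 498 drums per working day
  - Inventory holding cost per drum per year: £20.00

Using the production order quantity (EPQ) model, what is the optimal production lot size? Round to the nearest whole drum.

d = 56,000/360 = 155.5556 drums/day;  effective holding cost H(1 − d/p) = 20·(1 − 155.5556/498) = 13.75279
Q* = √(2DS / H_eff) = √(2·56,000·395 / 13.75279) ≈ 1,793.54

1,794 drums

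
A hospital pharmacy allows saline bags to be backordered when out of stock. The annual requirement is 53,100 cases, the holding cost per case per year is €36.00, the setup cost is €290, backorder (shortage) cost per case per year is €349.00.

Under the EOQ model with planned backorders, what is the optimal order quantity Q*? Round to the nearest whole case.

Basic EOQ = √(2·53,100·290/36) = 924.932
Backorder adjustment √((H+b)/b) = √((36+349)/349) = 1.0503
Q* = 924.932 × 1.0503 ≈ 971.47

971 cases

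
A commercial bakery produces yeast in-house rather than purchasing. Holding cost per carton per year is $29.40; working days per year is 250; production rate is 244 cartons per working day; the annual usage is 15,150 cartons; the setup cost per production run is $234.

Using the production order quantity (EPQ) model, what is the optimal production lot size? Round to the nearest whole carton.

566 cartons

d = 15,150/250 = 60.6000 cartons/day;  effective holding cost H(1 − d/p) = 29.4·(1 − 60.6000/244) = 22.09820
Q* = √(2DS / H_eff) = √(2·15,150·234 / 22.09820) ≈ 566.44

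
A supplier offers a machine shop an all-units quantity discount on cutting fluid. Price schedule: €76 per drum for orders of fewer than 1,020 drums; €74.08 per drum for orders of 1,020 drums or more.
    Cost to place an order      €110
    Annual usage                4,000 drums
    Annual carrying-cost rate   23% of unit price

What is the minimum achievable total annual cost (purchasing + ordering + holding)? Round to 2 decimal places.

€305,440.96

H₁ = 23%×€76 = €17.4800;  H₂ = 23%×€74.08 = €17.0384
EOQ₁ = √(2×4,000×110/17.4800) = 224.37  (< 1,020, feasible at tier 1)
EOQ₂ = √(2×4,000×110/17.0384) = 227.26  (< 1,020 → use Q = 1,020 at tier-2 price)
TC(tier 1 (EOQ₁), Q≈224.4) = €307,922.04
TC(tier 2, Q≈1,020.0) = €305,440.96
Minimum at tier 2: €305,440.96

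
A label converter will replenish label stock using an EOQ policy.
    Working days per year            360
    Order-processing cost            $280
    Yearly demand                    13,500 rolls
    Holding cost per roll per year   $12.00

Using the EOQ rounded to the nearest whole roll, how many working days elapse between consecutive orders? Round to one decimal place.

EOQ = √(2DS/H) = √(2 × 13,500 × 280 / 12)
    = √(630,000.00) ≈ 793.73 → Q = 794 rolls
Days between orders = 360 / (D/Q) = 360 / 17.003 ≈ 21.173

21.2 days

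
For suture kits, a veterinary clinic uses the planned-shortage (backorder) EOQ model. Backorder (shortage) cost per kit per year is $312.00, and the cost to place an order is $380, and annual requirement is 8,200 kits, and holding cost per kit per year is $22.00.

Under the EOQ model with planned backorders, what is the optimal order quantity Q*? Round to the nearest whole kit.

551 kits

Q* = √(2DS/H) · √((H + b)/b)
   = √(2 × 8,200 × 380 / 22) · √((22 + 312) / 312)
   = 532.234 × 1.0347 ≈ 550.68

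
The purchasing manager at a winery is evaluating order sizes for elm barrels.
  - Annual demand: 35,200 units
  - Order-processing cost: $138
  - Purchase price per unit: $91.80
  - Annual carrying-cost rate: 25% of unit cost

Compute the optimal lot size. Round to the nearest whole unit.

651 units

Carrying cost H = $91.8 × 25% = $22.9500/unit/yr
Q* = √(2·D·S / H) = √(2·35,200·138 / 22.95) = √423,320.3 ≈ 650.63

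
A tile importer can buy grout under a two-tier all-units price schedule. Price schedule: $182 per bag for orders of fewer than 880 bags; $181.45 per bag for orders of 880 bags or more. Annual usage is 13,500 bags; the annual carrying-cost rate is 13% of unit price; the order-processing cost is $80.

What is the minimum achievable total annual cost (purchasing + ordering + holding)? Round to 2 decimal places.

H₁ = 13%×$182 = $23.6600;  H₂ = 13%×$181.45 = $23.5885
EOQ₁ = √(2×13,500×80/23.6600) = 302.15  (< 880, feasible at tier 1)
EOQ₂ = √(2×13,500×80/23.5885) = 302.61  (< 880 → use Q = 880 at tier-2 price)
TC(tier 1 (EOQ₁), Q≈302.1) = $2,464,148.82
TC(tier 2, Q≈880.0) = $2,461,181.21
Minimum at tier 2: $2,461,181.21

$2,461,181.21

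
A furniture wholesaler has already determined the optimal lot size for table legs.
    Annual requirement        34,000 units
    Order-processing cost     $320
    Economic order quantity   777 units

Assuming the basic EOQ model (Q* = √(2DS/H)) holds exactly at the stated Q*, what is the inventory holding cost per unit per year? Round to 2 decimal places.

Since Q* = (2DS/H)^½, squaring gives Q*²·H = 2DS.
H = 2DS / Q² = 2 × 34,000 × 320 / 777² = 36.0427

$36.04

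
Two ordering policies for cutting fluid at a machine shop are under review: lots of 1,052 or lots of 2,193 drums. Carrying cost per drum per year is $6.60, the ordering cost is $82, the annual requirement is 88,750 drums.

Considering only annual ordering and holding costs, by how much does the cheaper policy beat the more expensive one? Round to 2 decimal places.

$166.04

For each Q, cost = (D/Q)·S + (Q/2)·H.
TC(1,052) = (88,750/1,052)×82 + (1,052/2)×6.6 = $10,389.38
TC(2,193) = (88,750/2,193)×82 + (2,193/2)×6.6 = $10,555.41
Cheaper: Q = 1,052.  Difference = $166.04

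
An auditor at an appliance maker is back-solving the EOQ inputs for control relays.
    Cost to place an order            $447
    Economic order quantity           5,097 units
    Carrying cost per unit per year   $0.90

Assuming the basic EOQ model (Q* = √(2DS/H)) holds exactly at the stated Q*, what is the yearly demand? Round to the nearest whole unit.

26,154 units per year

EOQ relation: Q² = 2DS/H, so rearrange for the unknown.
D = Q²H / (2S) = 5,097² × 0.9 / (2 × 447) = 26,153.77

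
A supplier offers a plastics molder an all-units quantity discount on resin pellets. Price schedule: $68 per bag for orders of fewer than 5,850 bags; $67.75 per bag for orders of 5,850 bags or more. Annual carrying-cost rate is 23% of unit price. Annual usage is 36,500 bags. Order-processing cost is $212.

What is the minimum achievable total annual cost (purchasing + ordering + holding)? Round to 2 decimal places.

$2,497,557.78

H₁ = 23%×$68 = $15.6400;  H₂ = 23%×$67.75 = $15.5825
EOQ₁ = √(2×36,500×212/15.6400) = 994.74  (< 5,850, feasible at tier 1)
EOQ₂ = √(2×36,500×212/15.5825) = 996.58  (< 5,850 → use Q = 5,850 at tier-2 price)
TC(tier 1 (EOQ₁), Q≈994.7) = $2,497,557.78
TC(tier 2, Q≈5,850.0) = $2,519,776.55
Minimum at tier 1 (EOQ₁): $2,497,557.78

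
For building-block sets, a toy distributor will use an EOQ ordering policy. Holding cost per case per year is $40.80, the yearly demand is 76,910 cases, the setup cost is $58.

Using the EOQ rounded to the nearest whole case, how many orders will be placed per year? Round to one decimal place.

EOQ = √(2DS/H) = √(2 × 76,910 × 58 / 40.8)
    = √(218,665.69) ≈ 467.62 → Q = 468
N = D/Q = 76,910/468 ≈ 164.338 orders/yr

164.3 orders per year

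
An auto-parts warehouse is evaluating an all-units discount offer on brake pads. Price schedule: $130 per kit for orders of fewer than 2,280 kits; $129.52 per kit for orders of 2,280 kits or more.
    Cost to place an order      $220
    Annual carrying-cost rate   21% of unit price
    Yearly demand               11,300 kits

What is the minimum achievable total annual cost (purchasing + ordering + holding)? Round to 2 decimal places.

H₁ = 21%×$130 = $27.3000;  H₂ = 21%×$129.52 = $27.1992
EOQ₁ = √(2×11,300×220/27.3000) = 426.76  (< 2,280, feasible at tier 1)
EOQ₂ = √(2×11,300×220/27.1992) = 427.55  (< 2,280 → use Q = 2,280 at tier-2 price)
TC(tier 1 (EOQ₁), Q≈426.8) = $1,480,650.56
TC(tier 2, Q≈2,280.0) = $1,495,673.44
Minimum at tier 1 (EOQ₁): $1,480,650.56

$1,480,650.56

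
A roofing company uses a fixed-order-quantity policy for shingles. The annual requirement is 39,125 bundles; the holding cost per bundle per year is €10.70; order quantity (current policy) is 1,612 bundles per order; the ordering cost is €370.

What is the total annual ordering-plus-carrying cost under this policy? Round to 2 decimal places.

Orders/yr = 39,125/1,612 = 24.271; ordering cost = 24.271 × €370 = €8,980.30
Average inventory = 1,612/2 = 806; holding cost = 806 × €10.7 = €8,624.20
Total = €8,980.30 + €8,624.20 = €17,604.50

€17,604.50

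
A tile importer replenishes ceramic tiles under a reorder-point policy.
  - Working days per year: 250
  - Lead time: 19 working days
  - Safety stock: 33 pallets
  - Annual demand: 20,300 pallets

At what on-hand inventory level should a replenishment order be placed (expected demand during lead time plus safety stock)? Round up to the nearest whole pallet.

1,576 pallets

Daily demand d = 20,300 / 250 = 81.200 pallets/day
Demand during lead time = 81.200 × 19 = 1,542.80
Reorder point = 1,542.80 + 33 = 1,575.80 → round up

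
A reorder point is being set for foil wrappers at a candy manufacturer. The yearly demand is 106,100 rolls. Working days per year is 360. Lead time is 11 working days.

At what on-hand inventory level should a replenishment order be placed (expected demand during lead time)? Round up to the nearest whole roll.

3,242 rolls

Daily demand d = 106,100 / 360 = 294.722 rolls/day
Demand during lead time = 294.722 × 11 = 3,241.94
Reorder point = 3,241.94 → round up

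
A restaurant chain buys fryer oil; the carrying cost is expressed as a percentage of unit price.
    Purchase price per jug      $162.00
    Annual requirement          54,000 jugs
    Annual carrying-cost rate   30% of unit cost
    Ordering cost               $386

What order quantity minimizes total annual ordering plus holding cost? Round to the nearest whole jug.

Carrying cost H = $162 × 30% = $48.6000/jug/yr
Optimal lot size Q* = (2 × 54,000 × $386 / $48.6)^½ ≈ 926.16

926 jugs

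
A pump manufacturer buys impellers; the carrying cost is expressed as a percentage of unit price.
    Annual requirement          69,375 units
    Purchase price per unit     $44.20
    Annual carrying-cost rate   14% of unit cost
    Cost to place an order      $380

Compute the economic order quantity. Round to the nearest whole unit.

H = i·C = 0.14 × $44.2 = $6.1880 per unit-year
Optimal lot size Q* = (2 × 69,375 × $380 / $6.188)^½ ≈ 2,918.99

2,919 units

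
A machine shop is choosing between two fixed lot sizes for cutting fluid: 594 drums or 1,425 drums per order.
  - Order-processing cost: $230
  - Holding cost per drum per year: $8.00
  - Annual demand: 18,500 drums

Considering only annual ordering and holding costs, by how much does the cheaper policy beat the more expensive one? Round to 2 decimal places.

$853.33

For each Q, cost = (D/Q)·S + (Q/2)·H.
TC(594) = (18,500/594)×230 + (594/2)×8 = $9,539.30
TC(1,425) = (18,500/1,425)×230 + (1,425/2)×8 = $8,685.96
Cheaper: Q = 1,425.  Difference = $853.33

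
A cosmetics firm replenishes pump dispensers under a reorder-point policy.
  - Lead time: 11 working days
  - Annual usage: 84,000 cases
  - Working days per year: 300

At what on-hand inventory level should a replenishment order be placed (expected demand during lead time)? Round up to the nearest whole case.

Daily demand d = 84,000 / 300 = 280.000 cases/day
Demand during lead time = 280.000 × 11 = 3,080.00
Reorder point = 3,080.00 → round up

3,080 cases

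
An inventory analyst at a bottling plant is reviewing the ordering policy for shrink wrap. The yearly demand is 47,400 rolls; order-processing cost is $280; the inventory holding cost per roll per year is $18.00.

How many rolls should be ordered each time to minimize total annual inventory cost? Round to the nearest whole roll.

1,214 rolls

2DS/H = 2·47,400·280/18 = 1,474,666.67
EOQ = √1,474,666.67 ≈ 1,214.36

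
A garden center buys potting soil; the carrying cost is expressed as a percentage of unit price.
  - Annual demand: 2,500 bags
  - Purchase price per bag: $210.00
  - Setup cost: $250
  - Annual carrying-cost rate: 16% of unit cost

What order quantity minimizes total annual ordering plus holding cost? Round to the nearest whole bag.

193 bags

H = i·C = 0.16 × $210 = $33.6000 per bag-year
Q* = √(2·D·S / H) = √(2·2,500·250 / 33.6) = √37,202.4 ≈ 192.88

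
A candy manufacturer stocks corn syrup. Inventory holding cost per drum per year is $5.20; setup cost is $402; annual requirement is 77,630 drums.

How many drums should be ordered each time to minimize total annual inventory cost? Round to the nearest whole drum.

3,465 drums

2DS/H = 2·77,630·402/5.2 = 12,002,792.31
EOQ = √12,002,792.31 ≈ 3,464.50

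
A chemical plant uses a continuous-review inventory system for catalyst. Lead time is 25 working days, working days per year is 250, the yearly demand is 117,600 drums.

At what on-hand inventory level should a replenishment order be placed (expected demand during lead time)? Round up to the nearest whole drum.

11,760 drums

Daily demand d = 117,600 / 250 = 470.400 drums/day
Demand during lead time = 470.400 × 25 = 11,760.00
Reorder point = 11,760.00 → round up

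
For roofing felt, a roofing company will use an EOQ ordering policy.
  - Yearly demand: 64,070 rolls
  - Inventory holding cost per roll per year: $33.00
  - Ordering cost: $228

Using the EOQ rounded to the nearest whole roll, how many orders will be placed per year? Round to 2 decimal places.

Optimal lot size Q* = (2 × 64,070 × $228 / $33)^½ ≈ 940.92 → Q = 941
N = D/Q = 64,070/941 ≈ 68.087 orders/yr

68.09 orders per year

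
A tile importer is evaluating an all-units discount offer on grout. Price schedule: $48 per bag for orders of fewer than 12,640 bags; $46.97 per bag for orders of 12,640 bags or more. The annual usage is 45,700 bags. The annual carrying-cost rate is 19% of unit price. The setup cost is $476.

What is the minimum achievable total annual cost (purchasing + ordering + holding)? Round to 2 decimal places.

H₁ = 19%×$48 = $9.1200;  H₂ = 19%×$46.97 = $8.9243
EOQ₁ = √(2×45,700×476/9.1200) = 2,184.13  (< 12,640, feasible at tier 1)
EOQ₂ = √(2×45,700×476/8.9243) = 2,207.95  (< 12,640 → use Q = 12,640 at tier-2 price)
TC(tier 1 (EOQ₁), Q≈2,184.1) = $2,213,519.30
TC(tier 2, Q≈12,640.0) = $2,204,651.56
Minimum at tier 2: $2,204,651.56

$2,204,651.56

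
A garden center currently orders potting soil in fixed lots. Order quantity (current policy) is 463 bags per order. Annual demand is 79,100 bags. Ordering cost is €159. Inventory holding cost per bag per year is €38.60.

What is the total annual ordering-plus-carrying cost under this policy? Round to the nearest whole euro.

€36,100

Orders/yr = 79,100/463 = 170.842; ordering cost = 170.842 × €159 = €27,163.93
Average inventory = 463/2 = 231.5; holding cost = 231.5 × €38.6 = €8,935.90
Total = €27,163.93 + €8,935.90 = €36,099.83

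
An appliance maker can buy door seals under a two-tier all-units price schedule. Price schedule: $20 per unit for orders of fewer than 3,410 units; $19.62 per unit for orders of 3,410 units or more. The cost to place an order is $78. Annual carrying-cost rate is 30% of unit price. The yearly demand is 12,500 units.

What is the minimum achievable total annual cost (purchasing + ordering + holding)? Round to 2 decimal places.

$253,420.53

H₁ = 30%×$20 = $6.0000;  H₂ = 30%×$19.62 = $5.8860
EOQ₁ = √(2×12,500×78/6.0000) = 570.09  (< 3,410, feasible at tier 1)
EOQ₂ = √(2×12,500×78/5.8860) = 575.58  (< 3,410 → use Q = 3,410 at tier-2 price)
TC(tier 1 (EOQ₁), Q≈570.1) = $253,420.53
TC(tier 2, Q≈3,410.0) = $255,571.55
Minimum at tier 1 (EOQ₁): $253,420.53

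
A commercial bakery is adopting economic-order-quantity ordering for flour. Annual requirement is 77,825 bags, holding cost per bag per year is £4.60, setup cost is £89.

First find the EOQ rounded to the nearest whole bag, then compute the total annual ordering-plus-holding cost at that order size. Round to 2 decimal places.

£7,982.68

2DS/H = 2·77,825·89/4.6 = 3,011,489.13
EOQ = √3,011,489.13 ≈ 1,735.36 → Q = 1,735 bags
Orders/yr = 77,825/1,735 = 44.856; ordering cost = 44.856 × £89 = £3,992.18
Average inventory = 1,735/2 = 867.5; holding cost = 867.5 × £4.6 = £3,990.50
Total = £3,992.18 + £3,990.50 = £7,982.68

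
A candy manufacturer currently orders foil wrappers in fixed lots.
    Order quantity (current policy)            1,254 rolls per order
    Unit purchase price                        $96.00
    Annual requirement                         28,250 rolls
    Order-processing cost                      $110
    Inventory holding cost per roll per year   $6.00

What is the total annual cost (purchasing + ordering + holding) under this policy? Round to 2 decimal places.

Annual ordering cost = (D/Q)·S = (28,250/1,254) × 110 = $2,478.07
Annual holding cost  = (Q/2)·H = (1,254/2) × 6 = $3,762.00
Purchase cost = D·C = 28,250 × 96 = $2,712,000.00
Total = $2,478.07 + $3,762.00 + $2,712,000.00 = $2,718,240.07

$2,718,240.07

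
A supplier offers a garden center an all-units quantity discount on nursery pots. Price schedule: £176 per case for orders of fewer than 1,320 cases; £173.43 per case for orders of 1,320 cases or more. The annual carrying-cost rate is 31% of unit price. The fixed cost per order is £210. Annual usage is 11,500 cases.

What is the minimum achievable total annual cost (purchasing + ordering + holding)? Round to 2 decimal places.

H₁ = 31%×£176 = £54.5600;  H₂ = 31%×£173.43 = £53.7633
EOQ₁ = √(2×11,500×210/54.5600) = 297.53  (< 1,320, feasible at tier 1)
EOQ₂ = √(2×11,500×210/53.7633) = 299.73  (< 1,320 → use Q = 1,320 at tier-2 price)
TC(tier 1 (EOQ₁), Q≈297.5) = £2,040,233.45
TC(tier 2, Q≈1,320.0) = £2,031,758.32
Minimum at tier 2: £2,031,758.32

£2,031,758.32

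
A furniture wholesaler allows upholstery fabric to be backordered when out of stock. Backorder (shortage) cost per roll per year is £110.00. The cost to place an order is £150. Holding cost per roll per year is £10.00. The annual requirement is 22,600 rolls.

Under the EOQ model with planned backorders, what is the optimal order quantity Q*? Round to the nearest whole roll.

860 rolls

Q* = √(2DS/H) · √((H + b)/b)
   = √(2 × 22,600 × 150 / 10) · √((10 + 110) / 110)
   = 823.408 × 1.0445 ≈ 860.02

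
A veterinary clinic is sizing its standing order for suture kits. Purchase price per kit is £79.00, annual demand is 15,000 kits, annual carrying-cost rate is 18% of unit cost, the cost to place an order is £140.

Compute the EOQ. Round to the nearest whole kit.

Holding cost per kit per year: H = 18% × £79 = £14.2200
2DS/H = 2·15,000·140/14.22 = 295,358.65
EOQ = √295,358.65 ≈ 543.47

543 kits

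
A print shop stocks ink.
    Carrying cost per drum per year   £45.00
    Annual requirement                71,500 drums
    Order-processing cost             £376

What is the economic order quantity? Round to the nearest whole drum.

EOQ = √(2DS/H) = √(2 × 71,500 × 376 / 45)
    = √(1,194,844.44) ≈ 1,093.09

1,093 drums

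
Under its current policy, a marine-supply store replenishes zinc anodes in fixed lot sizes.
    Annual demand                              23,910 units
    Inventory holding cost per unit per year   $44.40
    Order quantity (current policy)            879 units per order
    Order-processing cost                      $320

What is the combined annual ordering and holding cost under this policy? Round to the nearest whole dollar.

$28,218

Ordering: D/Q × S = 23,910/879 × $320 = $8,704.44
Holding:  Q/2 × H = 879/2 × $44.4 = $19,513.80
Total = $8,704.44 + $19,513.80 = $28,218.24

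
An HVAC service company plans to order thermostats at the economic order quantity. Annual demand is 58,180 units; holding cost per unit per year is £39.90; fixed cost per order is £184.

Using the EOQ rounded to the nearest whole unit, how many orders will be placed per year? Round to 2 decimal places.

79.37 orders per year

Q* = √(2·D·S / H) = √(2·58,180·184 / 39.9) = √536,597.5 ≈ 732.53 → Q = 733
N = D/Q = 58,180/733 ≈ 79.372 orders/yr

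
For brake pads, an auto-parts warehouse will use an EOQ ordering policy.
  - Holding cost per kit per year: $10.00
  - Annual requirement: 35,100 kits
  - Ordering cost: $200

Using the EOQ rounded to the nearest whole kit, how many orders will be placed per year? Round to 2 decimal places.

2DS/H = 2·35,100·200/10 = 1,404,000.00
EOQ = √1,404,000.00 ≈ 1,184.91 → Q = 1,185
N = D/Q = 35,100/1,185 ≈ 29.620 orders/yr

29.62 orders per year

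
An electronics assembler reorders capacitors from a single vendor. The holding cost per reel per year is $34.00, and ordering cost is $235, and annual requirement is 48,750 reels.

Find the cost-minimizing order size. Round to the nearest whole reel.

Optimal lot size Q* = (2 × 48,750 × $235 / $34)^½ ≈ 820.91

821 reels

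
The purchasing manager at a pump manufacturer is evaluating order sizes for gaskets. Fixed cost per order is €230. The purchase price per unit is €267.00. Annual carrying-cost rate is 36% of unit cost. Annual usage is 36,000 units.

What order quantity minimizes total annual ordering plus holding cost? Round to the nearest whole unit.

415 units

H = i·C = 0.36 × €267 = €96.1200 per unit-year
2DS/H = 2·36,000·230/96.12 = 172,284.64
EOQ = √172,284.64 ≈ 415.07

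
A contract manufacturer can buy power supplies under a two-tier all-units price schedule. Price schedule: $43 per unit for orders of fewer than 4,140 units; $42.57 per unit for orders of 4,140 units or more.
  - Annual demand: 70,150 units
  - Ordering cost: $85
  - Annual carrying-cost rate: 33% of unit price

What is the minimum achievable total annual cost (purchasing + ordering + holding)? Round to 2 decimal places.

H₁ = 33%×$43 = $14.1900;  H₂ = 33%×$42.57 = $14.0481
EOQ₁ = √(2×70,150×85/14.1900) = 916.74  (< 4,140, feasible at tier 1)
EOQ₂ = √(2×70,150×85/14.0481) = 921.36  (< 4,140 → use Q = 4,140 at tier-2 price)
TC(tier 1 (EOQ₁), Q≈916.7) = $3,029,458.57
TC(tier 2, Q≈4,140.0) = $3,016,805.34
Minimum at tier 2: $3,016,805.34

$3,016,805.34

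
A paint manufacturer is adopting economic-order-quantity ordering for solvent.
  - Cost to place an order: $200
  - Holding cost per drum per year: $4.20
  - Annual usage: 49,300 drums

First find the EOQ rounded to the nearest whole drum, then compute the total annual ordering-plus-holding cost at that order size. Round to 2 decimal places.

Q* = √(2·D·S / H) = √(2·49,300·200 / 4.2) = √4,695,238.1 ≈ 2,166.85 → Q = 2,167 drums
Orders/yr = 49,300/2,167 = 22.750; ordering cost = 22.750 × $200 = $4,550.07
Average inventory = 2,167/2 = 1083.5; holding cost = 1083.5 × $4.2 = $4,550.70
Total = $4,550.07 + $4,550.70 = $9,100.77

$9,100.77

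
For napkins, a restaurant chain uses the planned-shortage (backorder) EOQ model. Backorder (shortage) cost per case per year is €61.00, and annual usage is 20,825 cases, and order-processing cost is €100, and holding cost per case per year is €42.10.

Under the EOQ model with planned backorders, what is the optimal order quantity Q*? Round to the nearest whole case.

409 cases

Basic EOQ = √(2·20,825·100/42.1) = 314.533
Backorder adjustment √((H+b)/b) = √((42.1+61)/61) = 1.3001
Q* = 314.533 × 1.3001 ≈ 408.91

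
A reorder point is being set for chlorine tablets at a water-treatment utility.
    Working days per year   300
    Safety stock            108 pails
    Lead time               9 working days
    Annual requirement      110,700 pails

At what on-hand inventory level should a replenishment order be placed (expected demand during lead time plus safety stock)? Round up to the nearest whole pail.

3,429 pails

Daily demand d = 110,700 / 300 = 369.000 pails/day
Demand during lead time = 369.000 × 9 = 3,321.00
Reorder point = 3,321.00 + 108 = 3,429.00 → round up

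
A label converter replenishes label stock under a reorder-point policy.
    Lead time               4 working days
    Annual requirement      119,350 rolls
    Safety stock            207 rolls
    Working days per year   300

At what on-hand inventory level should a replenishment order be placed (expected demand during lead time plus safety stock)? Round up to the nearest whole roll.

Daily demand d = 119,350 / 300 = 397.833 rolls/day
Demand during lead time = 397.833 × 4 = 1,591.33
Reorder point = 1,591.33 + 207 = 1,798.33 → round up

1,799 rolls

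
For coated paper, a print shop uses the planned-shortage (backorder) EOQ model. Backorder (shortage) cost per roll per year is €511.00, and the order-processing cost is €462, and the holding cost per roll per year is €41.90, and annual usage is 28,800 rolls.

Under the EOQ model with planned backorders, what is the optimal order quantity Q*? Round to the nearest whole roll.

829 rolls

Q* = √(2DS/H) · √((H + b)/b)
   = √(2 × 28,800 × 462 / 41.9) · √((41.9 + 511) / 511)
   = 796.939 × 1.0402 ≈ 828.97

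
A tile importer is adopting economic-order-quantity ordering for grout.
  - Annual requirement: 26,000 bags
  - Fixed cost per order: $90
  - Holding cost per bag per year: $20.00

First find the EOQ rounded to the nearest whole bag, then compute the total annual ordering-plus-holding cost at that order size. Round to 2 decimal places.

$9,674.71

2DS/H = 2·26,000·90/20 = 234,000.00
EOQ = √234,000.00 ≈ 483.74 → Q = 484 bags
Annual ordering cost = (D/Q)·S = (26,000/484) × 90 = $4,834.71
Annual holding cost  = (Q/2)·H = (484/2) × 20 = $4,840.00
Total = $4,834.71 + $4,840.00 = $9,674.71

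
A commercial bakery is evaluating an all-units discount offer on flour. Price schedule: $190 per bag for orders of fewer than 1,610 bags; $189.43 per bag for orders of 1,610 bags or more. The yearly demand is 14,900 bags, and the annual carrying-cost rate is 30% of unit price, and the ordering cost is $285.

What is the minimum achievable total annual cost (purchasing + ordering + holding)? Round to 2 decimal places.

H₁ = 30%×$190 = $57.0000;  H₂ = 30%×$189.43 = $56.8290
EOQ₁ = √(2×14,900×285/57.0000) = 386.01  (< 1,610, feasible at tier 1)
EOQ₂ = √(2×14,900×285/56.8290) = 386.59  (< 1,610 → use Q = 1,610 at tier-2 price)
TC(tier 1 (EOQ₁), Q≈386.0) = $2,853,002.30
TC(tier 2, Q≈1,610.0) = $2,870,891.92
Minimum at tier 1 (EOQ₁): $2,853,002.30

$2,853,002.30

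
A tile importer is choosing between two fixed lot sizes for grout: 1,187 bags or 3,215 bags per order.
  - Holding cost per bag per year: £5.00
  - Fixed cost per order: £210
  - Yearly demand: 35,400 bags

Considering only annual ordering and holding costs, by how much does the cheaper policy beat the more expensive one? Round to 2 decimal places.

TC(Q) = (D/Q)S + (Q/2)H
TC(1,187) = (35,400/1,187)×210 + (1,187/2)×5 = £9,230.35
TC(3,215) = (35,400/3,215)×210 + (3,215/2)×5 = £10,349.79
|ΔTC| = |£9,230.35 − £10,349.79| = £1,119.44

£1,119.44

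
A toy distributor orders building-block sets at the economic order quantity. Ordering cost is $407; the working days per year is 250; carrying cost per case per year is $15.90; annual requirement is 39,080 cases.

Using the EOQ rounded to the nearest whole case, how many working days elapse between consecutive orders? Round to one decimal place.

9.0 days

EOQ = √(2DS/H) = √(2 × 39,080 × 407 / 15.9)
    = √(2,000,699.37) ≈ 1,414.46 → Q = 1,414 cases
Cycle time = (working days × Q)/D = (250 × 1,414) / 39,080 = 9.046 days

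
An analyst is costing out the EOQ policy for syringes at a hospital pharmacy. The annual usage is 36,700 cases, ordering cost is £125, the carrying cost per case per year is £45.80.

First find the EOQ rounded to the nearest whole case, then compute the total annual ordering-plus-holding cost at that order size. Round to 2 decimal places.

£20,499.16

Optimal lot size Q* = (2 × 36,700 × £125 / £45.8)^½ ≈ 447.58 → Q = 448 cases
Annual ordering cost = (D/Q)·S = (36,700/448) × 125 = £10,239.96
Annual holding cost  = (Q/2)·H = (448/2) × 45.8 = £10,259.20
Total = £10,239.96 + £10,259.20 = £20,499.16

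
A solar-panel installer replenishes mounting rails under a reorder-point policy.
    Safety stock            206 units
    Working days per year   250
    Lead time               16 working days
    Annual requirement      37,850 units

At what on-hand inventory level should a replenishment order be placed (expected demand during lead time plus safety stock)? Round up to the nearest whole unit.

2,629 units

Daily demand d = 37,850 / 250 = 151.400 units/day
Demand during lead time = 151.400 × 16 = 2,422.40
Reorder point = 2,422.40 + 206 = 2,628.40 → round up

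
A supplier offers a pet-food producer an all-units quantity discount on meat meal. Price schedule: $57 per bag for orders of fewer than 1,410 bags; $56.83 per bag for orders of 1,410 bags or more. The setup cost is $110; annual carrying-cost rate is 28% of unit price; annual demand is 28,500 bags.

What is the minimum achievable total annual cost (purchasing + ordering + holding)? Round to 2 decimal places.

H₁ = 28%×$57 = $15.9600;  H₂ = 28%×$56.83 = $15.9124
EOQ₁ = √(2×28,500×110/15.9600) = 626.78  (< 1,410, feasible at tier 1)
EOQ₂ = √(2×28,500×110/15.9124) = 627.72  (< 1,410 → use Q = 1,410 at tier-2 price)
TC(tier 1 (EOQ₁), Q≈626.8) = $1,634,503.46
TC(tier 2, Q≈1,410.0) = $1,633,096.65
Minimum at tier 2: $1,633,096.65

$1,633,096.65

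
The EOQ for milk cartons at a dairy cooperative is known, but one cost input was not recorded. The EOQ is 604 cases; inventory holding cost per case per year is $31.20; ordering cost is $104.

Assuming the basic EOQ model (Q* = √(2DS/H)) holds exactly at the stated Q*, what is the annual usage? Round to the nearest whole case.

From Q* = √(2DS/H) ⇒ Q*² = 2DS/H.
D = Q²H / (2S) = 604² × 31.2 / (2 × 104) = 54,722.40

54,722 cases per year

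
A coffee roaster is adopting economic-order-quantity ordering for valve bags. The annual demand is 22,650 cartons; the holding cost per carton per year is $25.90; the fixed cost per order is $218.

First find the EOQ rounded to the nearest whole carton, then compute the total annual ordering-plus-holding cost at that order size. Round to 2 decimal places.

Optimal lot size Q* = (2 × 22,650 × $218 / $25.9)^½ ≈ 617.49 → Q = 617 cartons
Orders/yr = 22,650/617 = 36.710; ordering cost = 36.710 × $218 = $8,002.76
Average inventory = 617/2 = 308.5; holding cost = 308.5 × $25.9 = $7,990.15
Total = $8,002.76 + $7,990.15 = $15,992.91

$15,992.91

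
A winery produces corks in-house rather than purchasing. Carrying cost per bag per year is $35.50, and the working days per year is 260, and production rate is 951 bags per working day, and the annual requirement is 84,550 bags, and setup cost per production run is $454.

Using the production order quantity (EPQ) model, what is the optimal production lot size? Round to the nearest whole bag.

1,813 bags

d = 84,550/260 = 325.1923 bags/day;  effective holding cost H(1 − d/p) = 35.5·(1 − 325.1923/951) = 23.36085
Q* = √(2DS / H_eff) = √(2·84,550·454 / 23.36085) ≈ 1,812.82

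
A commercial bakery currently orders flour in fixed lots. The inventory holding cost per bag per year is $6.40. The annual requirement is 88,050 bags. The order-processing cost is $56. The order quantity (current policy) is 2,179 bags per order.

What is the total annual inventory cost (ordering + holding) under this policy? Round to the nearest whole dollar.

Annual ordering cost = (D/Q)·S = (88,050/2,179) × 56 = $2,262.87
Annual holding cost  = (Q/2)·H = (2,179/2) × 6.4 = $6,972.80
Total = $2,262.87 + $6,972.80 = $9,235.67

$9,236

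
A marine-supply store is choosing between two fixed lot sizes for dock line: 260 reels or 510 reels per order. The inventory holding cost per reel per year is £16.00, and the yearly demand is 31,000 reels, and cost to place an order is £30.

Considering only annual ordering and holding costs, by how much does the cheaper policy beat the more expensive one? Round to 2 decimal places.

For each Q, cost = (D/Q)·S + (Q/2)·H.
TC(260) = (31,000/260)×30 + (260/2)×16 = £5,656.92
TC(510) = (31,000/510)×30 + (510/2)×16 = £5,903.53
Lots of 260 are cheaper by £246.61.

£246.61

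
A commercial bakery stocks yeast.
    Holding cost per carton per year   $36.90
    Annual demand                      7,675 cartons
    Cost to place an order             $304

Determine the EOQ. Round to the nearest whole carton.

356 cartons

Q* = √(2·D·S / H) = √(2·7,675·304 / 36.9) = √126,460.7 ≈ 355.61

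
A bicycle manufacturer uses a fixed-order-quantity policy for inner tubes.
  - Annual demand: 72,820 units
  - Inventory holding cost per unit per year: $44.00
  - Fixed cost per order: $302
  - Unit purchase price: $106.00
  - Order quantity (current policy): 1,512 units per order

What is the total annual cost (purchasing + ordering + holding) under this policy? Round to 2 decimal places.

$7,766,728.74

Annual ordering cost = (D/Q)·S = (72,820/1,512) × 302 = $14,544.74
Annual holding cost  = (Q/2)·H = (1,512/2) × 44 = $33,264.00
Purchase cost = D·C = 72,820 × 106 = $7,718,920.00
Total = $14,544.74 + $33,264.00 + $7,718,920.00 = $7,766,728.74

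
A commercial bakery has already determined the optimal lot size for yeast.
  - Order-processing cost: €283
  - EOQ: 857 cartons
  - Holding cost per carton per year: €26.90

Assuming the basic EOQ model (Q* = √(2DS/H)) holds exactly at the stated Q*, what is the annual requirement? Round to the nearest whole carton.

Since Q* = (2DS/H)^½, squaring gives Q*²·H = 2DS.
D = Q²H / (2S) = 857² × 26.9 / (2 × 283) = 34,905.79

34,906 cartons per year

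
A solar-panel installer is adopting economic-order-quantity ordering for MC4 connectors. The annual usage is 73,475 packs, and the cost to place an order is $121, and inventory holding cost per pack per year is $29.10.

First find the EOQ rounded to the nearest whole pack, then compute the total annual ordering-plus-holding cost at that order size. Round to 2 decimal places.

$22,746.99

2DS/H = 2·73,475·121/29.1 = 611,029.21
EOQ = √611,029.21 ≈ 781.68 → Q = 782 packs
Ordering: D/Q × S = 73,475/782 × $121 = $11,368.89
Holding:  Q/2 × H = 782/2 × $29.1 = $11,378.10
Total = $11,368.89 + $11,378.10 = $22,746.99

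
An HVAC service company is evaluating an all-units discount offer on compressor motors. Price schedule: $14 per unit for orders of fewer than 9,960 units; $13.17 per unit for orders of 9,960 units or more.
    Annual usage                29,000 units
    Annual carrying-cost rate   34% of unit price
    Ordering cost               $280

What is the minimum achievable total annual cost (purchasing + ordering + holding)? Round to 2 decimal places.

$405,044.71

H₁ = 34%×$14 = $4.7600;  H₂ = 34%×$13.17 = $4.4778
EOQ₁ = √(2×29,000×280/4.7600) = 1,847.10  (< 9,960, feasible at tier 1)
EOQ₂ = √(2×29,000×280/4.4778) = 1,904.41  (< 9,960 → use Q = 9,960 at tier-2 price)
TC(tier 1 (EOQ₁), Q≈1,847.1) = $414,792.18
TC(tier 2, Q≈9,960.0) = $405,044.71
Minimum at tier 2: $405,044.71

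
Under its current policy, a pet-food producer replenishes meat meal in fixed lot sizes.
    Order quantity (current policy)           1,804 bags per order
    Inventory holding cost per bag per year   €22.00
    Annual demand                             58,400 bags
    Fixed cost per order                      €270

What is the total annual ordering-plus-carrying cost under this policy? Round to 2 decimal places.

€28,584.58

Ordering: D/Q × S = 58,400/1,804 × €270 = €8,740.58
Holding:  Q/2 × H = 1,804/2 × €22 = €19,844.00
Total = €8,740.58 + €19,844.00 = €28,584.58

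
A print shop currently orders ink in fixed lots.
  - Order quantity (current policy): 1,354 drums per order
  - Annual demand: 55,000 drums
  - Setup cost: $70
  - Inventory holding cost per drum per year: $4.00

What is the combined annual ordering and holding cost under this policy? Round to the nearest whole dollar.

Annual ordering cost = (D/Q)·S = (55,000/1,354) × 70 = $2,843.43
Annual holding cost  = (Q/2)·H = (1,354/2) × 4 = $2,708.00
Total = $2,843.43 + $2,708.00 = $5,551.43

$5,551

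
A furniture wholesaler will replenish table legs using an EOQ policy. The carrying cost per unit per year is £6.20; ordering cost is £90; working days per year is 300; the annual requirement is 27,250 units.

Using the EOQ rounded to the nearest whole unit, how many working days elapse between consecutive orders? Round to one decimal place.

9.8 days

Q* = √(2·D·S / H) = √(2·27,250·90 / 6.2) = √791,129.0 ≈ 889.45 → Q = 889 units
Cycle time = (working days × Q)/D = (300 × 889) / 27,250 = 9.787 days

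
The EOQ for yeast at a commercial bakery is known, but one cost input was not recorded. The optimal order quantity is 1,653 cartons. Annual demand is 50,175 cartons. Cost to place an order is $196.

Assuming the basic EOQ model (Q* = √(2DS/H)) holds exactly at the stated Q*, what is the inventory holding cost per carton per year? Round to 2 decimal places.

EOQ relation: Q² = 2DS/H, so rearrange for the unknown.
H = 2DS / Q² = 2 × 50,175 × 196 / 1,653² = 7.1983

$7.20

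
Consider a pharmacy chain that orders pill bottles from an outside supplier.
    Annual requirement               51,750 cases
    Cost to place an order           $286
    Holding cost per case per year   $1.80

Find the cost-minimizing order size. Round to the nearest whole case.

Q* = √(2·D·S / H) = √(2·51,750·286 / 1.8) = √16,445,000.0 ≈ 4,055.24

4,055 cases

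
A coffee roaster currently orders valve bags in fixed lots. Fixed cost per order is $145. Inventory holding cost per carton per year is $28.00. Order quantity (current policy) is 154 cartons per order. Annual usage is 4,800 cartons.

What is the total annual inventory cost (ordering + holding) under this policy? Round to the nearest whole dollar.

Annual ordering cost = (D/Q)·S = (4,800/154) × 145 = $4,519.48
Annual holding cost  = (Q/2)·H = (154/2) × 28 = $2,156.00
Total = $4,519.48 + $2,156.00 = $6,675.48

$6,675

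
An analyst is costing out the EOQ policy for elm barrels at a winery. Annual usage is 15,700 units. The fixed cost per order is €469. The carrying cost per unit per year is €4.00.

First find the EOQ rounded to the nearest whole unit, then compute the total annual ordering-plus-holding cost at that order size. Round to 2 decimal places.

€7,675.05

Q* = √(2·D·S / H) = √(2·15,700·469 / 4) = √3,681,650.0 ≈ 1,918.76 → Q = 1,919 units
Orders/yr = 15,700/1,919 = 8.181; ordering cost = 8.181 × €469 = €3,837.05
Average inventory = 1,919/2 = 959.5; holding cost = 959.5 × €4 = €3,838.00
Total = €3,837.05 + €3,838.00 = €7,675.05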